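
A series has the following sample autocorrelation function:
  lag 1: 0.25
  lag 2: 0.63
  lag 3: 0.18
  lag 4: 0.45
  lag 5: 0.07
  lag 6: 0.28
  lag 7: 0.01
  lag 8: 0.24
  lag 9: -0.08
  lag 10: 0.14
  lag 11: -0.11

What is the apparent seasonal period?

The largest autocorrelation is r_2 = 0.63, with weaker echoes at lags 4 (0.45) and 6 (0.28); the remaining lags stay at or below 0.25.
The dominant spike at lag 2 indicates a seasonal period of 2.

2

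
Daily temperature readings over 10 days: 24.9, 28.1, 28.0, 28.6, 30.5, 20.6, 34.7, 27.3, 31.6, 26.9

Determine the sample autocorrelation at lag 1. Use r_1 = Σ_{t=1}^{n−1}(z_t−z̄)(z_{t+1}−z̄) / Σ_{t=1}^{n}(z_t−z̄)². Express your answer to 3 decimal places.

-0.604

Mean z̄ = (24.9 + 28.1 + 28.0 + 28.6 + 30.5 + 20.6 + 34.7 + 27.3 + 31.6 + 26.9)/10 = 28.1200
Numerator Σ_{t=1}^{9}(z_t−z̄)(z_{t+1}−z̄) = -78.7224
Denominator Σ(z_t−z̄)² = 130.3960
r_1 = -78.7224 / 130.3960 = -0.604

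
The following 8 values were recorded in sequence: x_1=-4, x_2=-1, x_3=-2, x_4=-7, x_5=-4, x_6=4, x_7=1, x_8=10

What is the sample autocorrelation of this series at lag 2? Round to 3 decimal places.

0.135

Mean x̄ = (-4 − 1 − 2 − 7 − 4 + 4 + 1 + 10)/8 = -0.3750
Deviations from mean: -3.6250, -0.6250, -1.6250, -6.6250, -3.6250, 4.3750, 1.3750, 10.3750
Numerator Σ_{t=1}^{6}(x_t−x̄)(x_{t+2}−x̄) = 27.3438
Denominator Σ(x_t−x̄)² = 201.8750
r_2 = 27.3438 / 201.8750 = 0.135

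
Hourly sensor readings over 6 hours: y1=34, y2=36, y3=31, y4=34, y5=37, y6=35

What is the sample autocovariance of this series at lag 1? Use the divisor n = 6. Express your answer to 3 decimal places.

Mean ȳ = (34 + 36 + 31 + 34 + 37 + 35)/6 = 34.5000
Σ_{t=1}^{5}(y_t−ȳ)(y_{t+1}−ȳ) = -4.2500
γ_1 = -4.2500 / 6 = -0.708

-0.708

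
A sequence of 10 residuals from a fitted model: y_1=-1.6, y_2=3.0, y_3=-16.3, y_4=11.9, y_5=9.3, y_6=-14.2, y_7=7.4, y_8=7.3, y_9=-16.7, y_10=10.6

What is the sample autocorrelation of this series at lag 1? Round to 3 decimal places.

-0.513

Mean ȳ = (-1.6 + 3.0 − 16.3 + 11.9 + 9.3 − 14.2 + 7.4 + 7.3 − 16.7 + 10.6)/10 = 0.0700
Numerator Σ_{t=1}^{9}(y_t−ȳ)(y_{t+1}−ȳ) = -618.4739
Denominator Σ(y_t−ȳ)² = 1206.2410
r_1 = -618.4739 / 1206.2410 = -0.513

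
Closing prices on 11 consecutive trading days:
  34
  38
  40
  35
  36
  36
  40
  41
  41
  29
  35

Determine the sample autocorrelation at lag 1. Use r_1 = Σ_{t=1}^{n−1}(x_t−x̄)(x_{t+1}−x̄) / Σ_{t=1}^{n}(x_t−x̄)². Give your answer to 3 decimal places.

Mean x̄ = (34 + 38 + 40 + 35 + 36 + 36 + 40 + 41 + 41 + 29 + 35)/11 = 36.8182
Numerator Σ_{t=1}^{10}(x_t−x̄)(x_{t+1}−x̄) = 6.5124
Denominator Σ(x_t−x̄)² = 133.6364
r_1 = 6.5124 / 133.6364 = 0.049

0.049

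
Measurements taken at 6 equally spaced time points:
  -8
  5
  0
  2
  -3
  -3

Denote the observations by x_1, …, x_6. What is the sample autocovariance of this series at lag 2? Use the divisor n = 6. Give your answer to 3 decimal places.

0.602

Mean x̄ = (-8 + 5 + 0 + 2 − 3 − 3)/6 = -1.1667
Deviations: -6.8333, 6.1667, 1.1667, 3.1667, -1.8333, -1.8333
Σ_{t=1}^{4}(x_t−x̄)(x_{t+2}−x̄) = 3.6111
γ_2 = 3.6111 / 6 = 0.602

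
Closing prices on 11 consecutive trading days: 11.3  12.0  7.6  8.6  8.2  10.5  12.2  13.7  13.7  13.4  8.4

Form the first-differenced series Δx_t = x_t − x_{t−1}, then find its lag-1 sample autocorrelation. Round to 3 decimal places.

-0.009

First differences Δx: 0.7, -4.4, 1.0, -0.4, 2.3, 1.7, 1.5, 0.0, -0.3, -5.0
Mean of differences = -0.2900
Numerator Σ(Δx_t−Δx̄)(Δx_{t+1}−Δx̄) = -0.5181
Denominator Σ(Δx_t−Δx̄)² = 55.6890
r_1(Δx) = -0.5181 / 55.6890 = -0.009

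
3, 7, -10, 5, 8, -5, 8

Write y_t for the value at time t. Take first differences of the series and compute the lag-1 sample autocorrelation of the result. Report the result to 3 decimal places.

-0.546

First differences Δy: 4, -17, 15, 3, -13, 13
Mean of differences = 0.8333
Numerator Σ(Δy_t−Δȳ)(Δy_{t+1}−Δȳ) = -476.6944
Denominator Σ(Δy_t−Δȳ)² = 872.8333
r_1(Δy) = -476.6944 / 872.8333 = -0.546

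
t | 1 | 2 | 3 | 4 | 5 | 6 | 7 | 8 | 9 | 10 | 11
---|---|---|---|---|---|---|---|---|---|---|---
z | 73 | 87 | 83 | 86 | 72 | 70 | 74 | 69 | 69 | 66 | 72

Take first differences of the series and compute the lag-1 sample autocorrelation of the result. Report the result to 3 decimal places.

First differences Δz: 14, -4, 3, -14, -2, 4, -5, 0, -3, 6
Mean of differences = -0.1000
Numerator Σ(Δz_t−Δz̄)(Δz_{t+1}−Δz̄) = -130.1100
Denominator Σ(Δz_t−Δz̄)² = 506.9000
r_1(Δz) = -130.1100 / 506.9000 = -0.257

-0.257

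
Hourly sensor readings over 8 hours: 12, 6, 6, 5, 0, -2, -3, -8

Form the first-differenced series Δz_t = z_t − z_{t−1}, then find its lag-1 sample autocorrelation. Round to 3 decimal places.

-0.341

First differences Δz: -6, 0, -1, -5, -2, -1, -5
Mean of differences = -2.8571
Numerator Σ(Δz_t−Δz̄)(Δz_{t+1}−Δz̄) = -11.8776
Denominator Σ(Δz_t−Δz̄)² = 34.8571
r_1(Δz) = -11.8776 / 34.8571 = -0.341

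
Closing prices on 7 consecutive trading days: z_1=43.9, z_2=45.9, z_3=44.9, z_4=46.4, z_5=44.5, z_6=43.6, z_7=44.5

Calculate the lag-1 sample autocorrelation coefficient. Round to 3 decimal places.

-0.080

Mean z̄ = (43.9 + 45.9 + 44.9 + 46.4 + 44.5 + 43.6 + 44.5)/7 = 44.8143
Σ(z_t−z̄)(z_{t+1}−z̄) = (-0.9927) + (0.0931) + (0.1359) + (-0.4984) + (0.3816) + (0.3816) = -0.4988
Denominator Σ(z_t−z̄)² = 6.2086
r_1 = -0.4988 / 6.2086 = -0.080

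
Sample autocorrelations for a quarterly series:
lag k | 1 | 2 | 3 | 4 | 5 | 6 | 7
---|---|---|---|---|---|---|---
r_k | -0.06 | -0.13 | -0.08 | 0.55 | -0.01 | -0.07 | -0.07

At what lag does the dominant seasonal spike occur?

The largest autocorrelation is r_4 = 0.55; the remaining lags stay at or below -0.01.
The dominant spike at lag 4 indicates a seasonal period of 4.

4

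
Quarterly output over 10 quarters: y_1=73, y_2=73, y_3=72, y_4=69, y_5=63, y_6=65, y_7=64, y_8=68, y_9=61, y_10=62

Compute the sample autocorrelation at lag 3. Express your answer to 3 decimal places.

-0.026

Mean ȳ = (73 + 73 + 72 + 69 + 63 + 65 + 64 + 68 + 61 + 62)/10 = 67.0000
Numerator Σ_{t=1}^{7}(y_t−ȳ)(y_{t+3}−ȳ) = -5.0000
Denominator Σ(y_t−ȳ)² = 192.0000
r_3 = -5.0000 / 192.0000 = -0.026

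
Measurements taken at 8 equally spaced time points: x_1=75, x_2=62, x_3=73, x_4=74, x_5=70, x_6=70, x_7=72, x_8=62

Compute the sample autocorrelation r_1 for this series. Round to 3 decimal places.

Mean x̄ = (75 + 62 + 73 + 74 + 70 + 70 + 72 + 62)/8 = 69.7500
Deviations from mean: 5.2500, -7.7500, 3.2500, 4.2500, 0.2500, 0.2500, 2.2500, -7.7500
Numerator Σ_{t=1}^{7}(x_t−x̄)(x_{t+1}−x̄) = -67.8125
Denominator Σ(x_t−x̄)² = 181.5000
r_1 = -67.8125 / 181.5000 = -0.374

-0.374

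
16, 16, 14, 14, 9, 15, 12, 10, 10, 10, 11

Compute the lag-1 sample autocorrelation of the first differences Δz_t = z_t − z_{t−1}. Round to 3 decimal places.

-0.592

First differences Δz: 0, -2, 0, -5, 6, -3, -2, 0, 0, 1
Mean of differences = -0.5000
Numerator Σ(Δz_t−Δz̄)(Δz_{t+1}−Δz̄) = -45.2500
Denominator Σ(Δz_t−Δz̄)² = 76.5000
r_1(Δz) = -45.2500 / 76.5000 = -0.592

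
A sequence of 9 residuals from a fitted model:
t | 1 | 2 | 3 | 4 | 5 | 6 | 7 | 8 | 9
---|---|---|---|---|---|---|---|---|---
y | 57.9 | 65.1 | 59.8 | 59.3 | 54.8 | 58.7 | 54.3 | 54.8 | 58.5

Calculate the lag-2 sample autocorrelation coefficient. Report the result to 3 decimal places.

0.137

Mean ȳ = (57.9 + 65.1 + 59.8 + 59.3 + 54.8 + 58.7 + 54.3 + 54.8 + 58.5)/9 = 58.1333
Numerator Σ_{t=1}^{7}(y_t−ȳ)(y_{t+2}−ȳ) = 12.3278
Denominator Σ(y_t−ȳ)² = 90.1000
r_2 = 12.3278 / 90.1000 = 0.137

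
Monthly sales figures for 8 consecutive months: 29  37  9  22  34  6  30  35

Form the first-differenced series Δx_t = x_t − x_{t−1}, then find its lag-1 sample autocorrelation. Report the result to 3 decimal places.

First differences Δx: 8, -28, 13, 12, -28, 24, 5
Mean of differences = 0.8571
Numerator Σ(Δx_t−Δx̄)(Δx_{t+1}−Δx̄) = -1314.7347
Denominator Σ(Δx_t−Δx̄)² = 2540.8571
r_1(Δx) = -1314.7347 / 2540.8571 = -0.517

-0.517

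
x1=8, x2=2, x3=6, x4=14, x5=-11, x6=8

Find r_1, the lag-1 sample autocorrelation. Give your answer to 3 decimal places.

Mean x̄ = (8 + 2 + 6 + 14 − 11 + 8)/6 = 4.5000
Σ(x_t−x̄)(x_{t+1}−x̄) = (-8.7500) + (-3.7500) + (14.2500) + (-147.2500) + (-54.2500) = -199.7500
Denominator Σ(x_t−x̄)² = 363.5000
r_1 = -199.7500 / 363.5000 = -0.550

-0.550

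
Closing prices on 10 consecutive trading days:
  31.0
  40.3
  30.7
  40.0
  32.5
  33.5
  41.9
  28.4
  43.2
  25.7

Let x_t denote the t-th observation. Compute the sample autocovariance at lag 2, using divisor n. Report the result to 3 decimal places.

Mean x̄ = (31.0 + 40.3 + 30.7 + 40.0 + 32.5 + 33.5 + 41.9 + 28.4 + 43.2 + 25.7)/10 = 34.7200
Σ_{t=1}^{8}(x_t−x̄)(x_{t+2}−x̄) = 156.5632
γ_2 = 156.5632 / 10 = 15.656

15.656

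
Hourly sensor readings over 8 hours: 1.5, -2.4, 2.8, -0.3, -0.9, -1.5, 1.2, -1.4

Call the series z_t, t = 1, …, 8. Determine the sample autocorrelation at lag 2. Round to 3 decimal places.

Mean z̄ = (1.5 − 2.4 + 2.8 − 0.3 − 0.9 − 1.5 + 1.2 − 1.4)/8 = -0.1250
Deviations from mean: 1.6250, -2.2750, 2.9250, -0.1750, -0.7750, -1.3750, 1.3250, -1.2750
Σ(z_t−z̄)(z_{t+2}−z̄) = (4.7531) + (0.3981) + (-2.2669) + (0.2406) + (-1.0269) + (1.7531) = 3.8513
Denominator Σ(z_t−z̄)² = 22.2750
r_2 = 3.8513 / 22.2750 = 0.173

0.173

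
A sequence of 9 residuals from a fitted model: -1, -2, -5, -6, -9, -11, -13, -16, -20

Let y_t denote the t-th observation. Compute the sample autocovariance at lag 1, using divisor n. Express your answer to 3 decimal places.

23.241

Mean ȳ = (-1 − 2 − 5 − 6 − 9 − 11 − 13 − 16 − 20)/9 = -9.2222
Σ_{t=1}^{8}(y_t−ȳ)(y_{t+1}−ȳ) = 209.1728
γ_1 = 209.1728 / 9 = 23.241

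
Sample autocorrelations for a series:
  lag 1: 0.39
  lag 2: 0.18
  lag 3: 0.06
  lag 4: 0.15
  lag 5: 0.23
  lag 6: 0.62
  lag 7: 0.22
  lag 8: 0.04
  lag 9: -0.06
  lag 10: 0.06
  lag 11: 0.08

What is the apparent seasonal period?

The largest autocorrelation is r_6 = 0.62; the remaining lags stay at or below 0.39. The elevated value at lag 1 (0.39), dropping to 0.18 at lag 2, reflects decaying short-term dependence rather than seasonality.
The dominant spike at lag 6 indicates a seasonal period of 6.

6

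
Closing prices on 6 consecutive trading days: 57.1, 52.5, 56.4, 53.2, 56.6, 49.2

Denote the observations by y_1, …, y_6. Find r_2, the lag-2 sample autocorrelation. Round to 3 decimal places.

Mean ȳ = (57.1 + 52.5 + 56.4 + 53.2 + 56.6 + 49.2)/6 = 54.1667
Deviations from mean: 2.9333, -1.6667, 2.2333, -0.9667, 2.4333, -4.9667
Numerator Σ_{t=1}^{4}(y_t−ȳ)(y_{t+2}−ȳ) = 18.3978
Denominator Σ(y_t−ȳ)² = 47.8933
r_2 = 18.3978 / 47.8933 = 0.384

0.384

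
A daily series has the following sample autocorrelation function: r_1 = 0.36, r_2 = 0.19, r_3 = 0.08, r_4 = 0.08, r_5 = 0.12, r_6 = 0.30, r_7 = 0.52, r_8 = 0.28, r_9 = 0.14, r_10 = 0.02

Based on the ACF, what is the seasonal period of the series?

7

The largest autocorrelation is r_7 = 0.52; the remaining lags stay at or below 0.36. The elevated value at lag 1 (0.36), dropping to 0.19 at lag 2, reflects decaying short-term dependence rather than seasonality.
The dominant spike at lag 7 indicates a seasonal period of 7.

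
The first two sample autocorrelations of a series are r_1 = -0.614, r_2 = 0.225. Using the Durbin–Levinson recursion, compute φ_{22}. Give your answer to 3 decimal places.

-0.244

φ_{22} = (r_2 − r_1²) / (1 − r_1²)
r_1² = (-0.614)² = 0.376996
Numerator = 0.225 − 0.3770 = -0.1520; denominator = 1 − 0.3770 = 0.6230
φ_{22} = -0.1520 / 0.6230 = -0.244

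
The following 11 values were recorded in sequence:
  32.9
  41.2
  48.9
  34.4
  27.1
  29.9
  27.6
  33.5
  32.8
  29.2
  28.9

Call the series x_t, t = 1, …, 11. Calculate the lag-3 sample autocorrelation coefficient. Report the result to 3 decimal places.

-0.201

Mean x̄ = (32.9 + 41.2 + 48.9 + 34.4 + 27.1 + 29.9 + 27.6 + 33.5 + 32.8 + 29.2 + 28.9)/11 = 33.3091
Numerator Σ_{t=1}^{8}(x_t−x̄)(x_{t+3}−x̄) = -85.6530
Denominator Σ(x_t−x̄)² = 426.0891
r_3 = -85.6530 / 426.0891 = -0.201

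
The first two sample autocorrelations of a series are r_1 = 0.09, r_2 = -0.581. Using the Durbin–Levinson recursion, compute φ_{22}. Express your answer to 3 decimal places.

-0.594

φ_{22} = (r_2 − r_1²) / (1 − r_1²)
r_1² = (0.09)² = 0.0081
Numerator = -0.581 − 0.0081 = -0.5891; denominator = 1 − 0.0081 = 0.9919
φ_{22} = -0.5891 / 0.9919 = -0.594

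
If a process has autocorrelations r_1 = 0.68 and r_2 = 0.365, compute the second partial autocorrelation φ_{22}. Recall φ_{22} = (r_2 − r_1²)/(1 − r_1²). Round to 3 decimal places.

-0.181

φ_{22} = (r_2 − r_1²) / (1 − r_1²)
r_1² = (0.68)² = 0.4624
Numerator = 0.365 − 0.4624 = -0.0974; denominator = 1 − 0.4624 = 0.5376
φ_{22} = -0.0974 / 0.5376 = -0.181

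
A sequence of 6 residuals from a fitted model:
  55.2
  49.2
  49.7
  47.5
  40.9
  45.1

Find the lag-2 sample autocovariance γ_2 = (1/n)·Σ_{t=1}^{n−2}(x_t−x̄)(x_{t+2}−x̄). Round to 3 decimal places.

0.182

Mean x̄ = (55.2 + 49.2 + 49.7 + 47.5 + 40.9 + 45.1)/6 = 47.9333
Deviations: 7.2667, 1.2667, 1.7667, -0.4333, -7.0333, -2.8333
Σ_{t=1}^{4}(x_t−x̄)(x_{t+2}−x̄) = 1.0911
γ_2 = 1.0911 / 6 = 0.182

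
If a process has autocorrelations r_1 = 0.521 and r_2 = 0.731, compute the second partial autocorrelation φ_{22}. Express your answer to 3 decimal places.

φ_{22} = (r_2 − r_1²) / (1 − r_1²)
r_1² = (0.521)² = 0.271441
Numerator = 0.731 − 0.2714 = 0.4596; denominator = 1 − 0.2714 = 0.7286
φ_{22} = 0.4596 / 0.7286 = 0.631

0.631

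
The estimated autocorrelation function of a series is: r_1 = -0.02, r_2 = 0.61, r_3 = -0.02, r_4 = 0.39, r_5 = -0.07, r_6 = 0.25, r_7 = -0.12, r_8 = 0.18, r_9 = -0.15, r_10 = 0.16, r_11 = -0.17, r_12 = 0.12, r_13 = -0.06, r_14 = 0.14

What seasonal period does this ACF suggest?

The largest autocorrelation is r_2 = 0.61, with weaker echoes at lags 4 (0.39), 6 (0.25), 8 (0.18) and 10 (0.16); the remaining lags stay at or below 0.14.
The dominant spike at lag 2 indicates a seasonal period of 2.

2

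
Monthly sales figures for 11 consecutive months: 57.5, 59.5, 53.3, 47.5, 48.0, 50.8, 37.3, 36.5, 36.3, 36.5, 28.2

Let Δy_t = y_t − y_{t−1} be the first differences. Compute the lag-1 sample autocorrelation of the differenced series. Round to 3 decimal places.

First differences Δy: 2.0, -6.2, -5.8, 0.5, 2.8, -13.5, -0.8, -0.2, 0.2, -8.3
Mean of differences = -2.9300
Numerator Σ(Δy_t−Δȳ)(Δy_{t+1}−Δȳ) = -82.4549
Denominator Σ(Δy_t−Δȳ)² = 250.1810
r_1(Δy) = -82.4549 / 250.1810 = -0.330

-0.330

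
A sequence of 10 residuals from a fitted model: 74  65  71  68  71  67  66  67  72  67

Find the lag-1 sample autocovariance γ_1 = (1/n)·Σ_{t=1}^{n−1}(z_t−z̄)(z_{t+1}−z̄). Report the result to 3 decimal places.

-3.704

Mean z̄ = (74 + 65 + 71 + 68 + 71 + 67 + 66 + 67 + 72 + 67)/10 = 68.8000
Σ_{t=1}^{9}(z_t−z̄)(z_{t+1}−z̄) = -37.0400
γ_1 = -37.0400 / 10 = -3.704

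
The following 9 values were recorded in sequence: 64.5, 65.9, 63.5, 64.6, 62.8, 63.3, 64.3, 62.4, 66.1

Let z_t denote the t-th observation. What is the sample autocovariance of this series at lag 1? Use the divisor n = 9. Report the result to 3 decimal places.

Mean z̄ = (64.5 + 65.9 + 63.5 + 64.6 + 62.8 + 63.3 + 64.3 + 62.4 + 66.1)/9 = 64.1556
Σ_{t=1}^{8}(z_t−z̄)(z_{t+1}−z̄) = -4.0675
γ_1 = -4.0675 / 9 = -0.452

-0.452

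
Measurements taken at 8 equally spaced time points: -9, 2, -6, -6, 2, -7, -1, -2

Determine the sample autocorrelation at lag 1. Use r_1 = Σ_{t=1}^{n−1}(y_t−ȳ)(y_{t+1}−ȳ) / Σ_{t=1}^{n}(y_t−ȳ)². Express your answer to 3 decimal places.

Mean ȳ = (-9 + 2 − 6 − 6 + 2 − 7 − 1 − 2)/8 = -3.3750
Deviations from mean: -5.6250, 5.3750, -2.6250, -2.6250, 5.3750, -3.6250, 2.3750, 1.3750
Numerator Σ_{t=1}^{7}(y_t−ȳ)(y_{t+1}−ȳ) = -76.3906
Denominator Σ(y_t−ȳ)² = 123.8750
r_1 = -76.3906 / 123.8750 = -0.617

-0.617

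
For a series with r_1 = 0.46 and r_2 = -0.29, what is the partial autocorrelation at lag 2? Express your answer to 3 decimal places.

-0.636

φ_{22} = (r_2 − r_1²) / (1 − r_1²)
r_1² = (0.46)² = 0.2116
Numerator = -0.29 − 0.2116 = -0.5016; denominator = 1 − 0.2116 = 0.7884
φ_{22} = -0.5016 / 0.7884 = -0.636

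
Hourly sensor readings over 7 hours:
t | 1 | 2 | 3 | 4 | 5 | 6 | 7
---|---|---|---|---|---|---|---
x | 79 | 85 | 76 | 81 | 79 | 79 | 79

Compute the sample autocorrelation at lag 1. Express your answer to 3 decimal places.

Mean x̄ = (79 + 85 + 76 + 81 + 79 + 79 + 79)/7 = 79.7143
Deviations from mean: -0.7143, 5.2857, -3.7143, 1.2857, -0.7143, -0.7143, -0.7143
Numerator Σ_{t=1}^{6}(x_t−x̄)(x_{t+1}−x̄) = -28.0816
Denominator Σ(x_t−x̄)² = 45.4286
r_1 = -28.0816 / 45.4286 = -0.618

-0.618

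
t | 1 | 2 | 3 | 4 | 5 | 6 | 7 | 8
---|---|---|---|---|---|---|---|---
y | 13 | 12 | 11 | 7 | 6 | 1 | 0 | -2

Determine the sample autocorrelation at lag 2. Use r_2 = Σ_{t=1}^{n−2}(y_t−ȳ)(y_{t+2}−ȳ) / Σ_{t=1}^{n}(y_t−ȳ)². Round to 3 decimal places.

Mean ȳ = (13 + 12 + 11 + 7 + 6 + 1 + 0 − 2)/8 = 6.0000
Deviations from mean: 7.0000, 6.0000, 5.0000, 1.0000, 0.0000, -5.0000, -6.0000, -8.0000
Numerator Σ_{t=1}^{6}(y_t−ȳ)(y_{t+2}−ȳ) = 76.0000
Denominator Σ(y_t−ȳ)² = 236.0000
r_2 = 76.0000 / 236.0000 = 0.322

0.322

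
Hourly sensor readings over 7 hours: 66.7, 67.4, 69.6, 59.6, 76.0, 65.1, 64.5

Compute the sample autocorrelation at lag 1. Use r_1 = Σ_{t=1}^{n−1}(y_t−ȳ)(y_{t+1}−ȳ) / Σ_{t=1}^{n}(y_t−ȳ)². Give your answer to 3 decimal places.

-0.637

Mean ȳ = (66.7 + 67.4 + 69.6 + 59.6 + 76.0 + 65.1 + 64.5)/7 = 66.9857
Numerator Σ_{t=1}^{6}(y_t−ȳ)(y_{t+1}−ȳ) = -97.2316
Denominator Σ(y_t−ȳ)² = 152.6286
r_1 = -97.2316 / 152.6286 = -0.637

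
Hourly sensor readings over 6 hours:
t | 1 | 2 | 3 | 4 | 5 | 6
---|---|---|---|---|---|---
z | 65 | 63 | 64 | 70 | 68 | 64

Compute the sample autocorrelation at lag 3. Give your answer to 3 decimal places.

Mean z̄ = (65 + 63 + 64 + 70 + 68 + 64)/6 = 65.6667
Σ(z_t−z̄)(z_{t+3}−z̄) = (-2.8889) + (-6.2222) + (2.7778) = -6.3333
Denominator Σ(z_t−z̄)² = 37.3333
r_3 = -6.3333 / 37.3333 = -0.170

-0.170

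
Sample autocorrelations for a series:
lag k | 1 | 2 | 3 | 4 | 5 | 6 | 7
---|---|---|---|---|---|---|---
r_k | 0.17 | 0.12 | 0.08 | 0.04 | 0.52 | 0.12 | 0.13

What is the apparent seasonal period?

5

The largest autocorrelation is r_5 = 0.52; the remaining lags stay at or below 0.17.
The dominant spike at lag 5 indicates a seasonal period of 5.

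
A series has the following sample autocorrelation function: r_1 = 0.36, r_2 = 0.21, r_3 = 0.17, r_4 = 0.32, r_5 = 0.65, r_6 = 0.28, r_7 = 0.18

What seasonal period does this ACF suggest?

The largest autocorrelation is r_5 = 0.65; the remaining lags stay at or below 0.36. The elevated value at lag 1 (0.36), dropping to 0.21 at lag 2, reflects decaying short-term dependence rather than seasonality.
The dominant spike at lag 5 indicates a seasonal period of 5.

5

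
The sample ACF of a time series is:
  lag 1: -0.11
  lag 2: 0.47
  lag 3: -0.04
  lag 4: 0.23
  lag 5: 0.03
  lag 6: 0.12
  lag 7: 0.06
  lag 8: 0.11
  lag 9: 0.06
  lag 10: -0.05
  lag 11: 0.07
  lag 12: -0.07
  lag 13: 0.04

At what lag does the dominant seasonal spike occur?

The largest autocorrelation is r_2 = 0.47, with a weaker echo at lag 4 (0.23); the remaining lags stay at or below 0.12.
The dominant spike at lag 2 indicates a seasonal period of 2.

2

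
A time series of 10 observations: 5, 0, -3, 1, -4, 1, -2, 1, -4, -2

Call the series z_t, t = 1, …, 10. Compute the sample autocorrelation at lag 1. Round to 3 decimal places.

Mean z̄ = (5 + 0 − 3 + 1 − 4 + 1 − 2 + 1 − 4 − 2)/10 = -0.7000
Numerator Σ_{t=1}^{9}(z_t−z̄)(z_{t+1}−z̄) = -18.4900
Denominator Σ(z_t−z̄)² = 72.1000
r_1 = -18.4900 / 72.1000 = -0.256

-0.256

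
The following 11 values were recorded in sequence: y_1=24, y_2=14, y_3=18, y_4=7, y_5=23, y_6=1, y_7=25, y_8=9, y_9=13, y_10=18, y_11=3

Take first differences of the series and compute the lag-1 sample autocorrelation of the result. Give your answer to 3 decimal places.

First differences Δy: -10, 4, -11, 16, -22, 24, -16, 4, 5, -15
Mean of differences = -2.1000
Numerator Σ(Δy_t−Δȳ)(Δy_{t+1}−Δȳ) = -1639.0100
Denominator Σ(Δy_t−Δȳ)² = 2030.9000
r_1(Δy) = -1639.0100 / 2030.9000 = -0.807

-0.807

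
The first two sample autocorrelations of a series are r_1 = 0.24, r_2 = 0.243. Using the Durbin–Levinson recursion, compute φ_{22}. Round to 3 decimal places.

φ_{22} = (r_2 − r_1²) / (1 − r_1²)
r_1² = (0.24)² = 0.0576
Numerator = 0.243 − 0.0576 = 0.1854; denominator = 1 − 0.0576 = 0.9424
φ_{22} = 0.1854 / 0.9424 = 0.197

0.197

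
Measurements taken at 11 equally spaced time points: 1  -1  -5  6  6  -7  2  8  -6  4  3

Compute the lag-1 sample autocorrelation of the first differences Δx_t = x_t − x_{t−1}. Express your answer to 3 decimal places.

-0.462

First differences Δx: -2, -4, 11, 0, -13, 9, 6, -14, 10, -1
Mean of differences = 0.2000
Numerator Σ(Δx_t−Δx̄)(Δx_{t+1}−Δx̄) = -334.0400
Denominator Σ(Δx_t−Δx̄)² = 723.6000
r_1(Δx) = -334.0400 / 723.6000 = -0.462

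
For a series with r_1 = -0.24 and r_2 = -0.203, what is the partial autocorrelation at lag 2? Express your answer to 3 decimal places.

φ_{22} = (r_2 − r_1²) / (1 − r_1²)
r_1² = (-0.24)² = 0.0576
Numerator = -0.203 − 0.0576 = -0.2606; denominator = 1 − 0.0576 = 0.9424
φ_{22} = -0.2606 / 0.9424 = -0.277

-0.277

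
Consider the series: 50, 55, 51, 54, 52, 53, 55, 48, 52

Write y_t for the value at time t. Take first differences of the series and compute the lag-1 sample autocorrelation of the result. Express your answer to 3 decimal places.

First differences Δy: 5, -4, 3, -2, 1, 2, -7, 4
Mean of differences = 0.2500
Numerator Σ(Δy_t−Δȳ)(Δy_{t+1}−Δȳ) = -78.3125
Denominator Σ(Δy_t−Δȳ)² = 123.5000
r_1(Δy) = -78.3125 / 123.5000 = -0.634

-0.634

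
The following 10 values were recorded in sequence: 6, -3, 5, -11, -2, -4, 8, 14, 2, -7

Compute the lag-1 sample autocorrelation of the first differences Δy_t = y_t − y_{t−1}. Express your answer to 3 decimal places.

First differences Δy: -9, 8, -16, 9, -2, 12, 6, -12, -9
Mean of differences = -1.4444
Numerator Σ(Δy_t−Δȳ)(Δy_{t+1}−Δȳ) = -272.8642
Denominator Σ(Δy_t−Δȳ)² = 872.2222
r_1(Δy) = -272.8642 / 872.2222 = -0.313

-0.313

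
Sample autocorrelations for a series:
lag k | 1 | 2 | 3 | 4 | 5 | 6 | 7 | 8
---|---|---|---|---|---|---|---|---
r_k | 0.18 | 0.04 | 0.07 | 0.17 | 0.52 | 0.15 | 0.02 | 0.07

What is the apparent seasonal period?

The largest autocorrelation is r_5 = 0.52; the remaining lags stay at or below 0.18.
The dominant spike at lag 5 indicates a seasonal period of 5.

5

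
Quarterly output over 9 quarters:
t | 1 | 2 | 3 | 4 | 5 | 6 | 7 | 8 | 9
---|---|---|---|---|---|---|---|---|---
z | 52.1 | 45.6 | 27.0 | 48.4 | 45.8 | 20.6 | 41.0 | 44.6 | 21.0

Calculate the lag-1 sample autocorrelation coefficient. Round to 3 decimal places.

-0.247

Mean z̄ = (52.1 + 45.6 + 27.0 + 48.4 + 45.8 + 20.6 + 41.0 + 44.6 + 21.0)/9 = 38.4556
Numerator Σ_{t=1}^{8}(z_t−z̄)(z_{t+1}−z̄) = -293.4364
Denominator Σ(z_t−z̄)² = 1189.0222
r_1 = -293.4364 / 1189.0222 = -0.247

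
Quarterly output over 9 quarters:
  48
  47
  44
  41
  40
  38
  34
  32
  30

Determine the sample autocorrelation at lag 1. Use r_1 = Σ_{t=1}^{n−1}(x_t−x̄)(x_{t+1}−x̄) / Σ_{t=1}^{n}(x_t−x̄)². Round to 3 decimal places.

0.681

Mean x̄ = (48 + 47 + 44 + 41 + 40 + 38 + 34 + 32 + 30)/9 = 39.3333
Numerator Σ_{t=1}^{8}(x_t−x̄)(x_{t+1}−x̄) = 224.8889
Denominator Σ(x_t−x̄)² = 330.0000
r_1 = 224.8889 / 330.0000 = 0.681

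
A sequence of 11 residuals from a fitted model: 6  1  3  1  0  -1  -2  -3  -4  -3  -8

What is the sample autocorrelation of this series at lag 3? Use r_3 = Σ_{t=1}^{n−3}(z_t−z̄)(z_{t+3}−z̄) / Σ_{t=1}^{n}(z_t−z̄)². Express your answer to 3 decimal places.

Mean z̄ = (6 + 1 + 3 + 1 + 0 − 1 − 2 − 3 − 4 − 3 − 8)/11 = -0.9091
Numerator Σ_{t=1}^{8}(z_t−z̄)(z_{t+3}−z̄) = 27.9752
Denominator Σ(z_t−z̄)² = 140.9091
r_3 = 27.9752 / 140.9091 = 0.199

0.199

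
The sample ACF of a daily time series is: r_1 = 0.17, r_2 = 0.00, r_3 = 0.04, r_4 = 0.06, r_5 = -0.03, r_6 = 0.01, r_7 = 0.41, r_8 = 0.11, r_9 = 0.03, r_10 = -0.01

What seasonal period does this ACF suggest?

7

The largest autocorrelation is r_7 = 0.41; the remaining lags stay at or below 0.17.
The dominant spike at lag 7 indicates a seasonal period of 7.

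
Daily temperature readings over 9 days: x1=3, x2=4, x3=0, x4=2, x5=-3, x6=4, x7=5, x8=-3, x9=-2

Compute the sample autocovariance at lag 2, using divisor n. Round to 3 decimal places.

Mean x̄ = (3 + 4 + 0 + 2 − 3 + 4 + 5 − 3 − 2)/9 = 1.1111
Σ_{t=1}^{7}(x_t−x̄)(x_{t+2}−x̄) = -32.3580
γ_2 = -32.3580 / 9 = -3.595

-3.595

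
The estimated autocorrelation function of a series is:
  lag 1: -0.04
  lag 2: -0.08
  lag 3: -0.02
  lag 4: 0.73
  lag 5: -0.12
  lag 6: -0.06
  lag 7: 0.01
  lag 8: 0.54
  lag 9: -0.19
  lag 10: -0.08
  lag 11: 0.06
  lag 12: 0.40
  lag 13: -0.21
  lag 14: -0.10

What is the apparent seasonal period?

The largest autocorrelation is r_4 = 0.73, with weaker echoes at lags 8 (0.54) and 12 (0.40); the remaining lags stay at or below 0.06.
The dominant spike at lag 4 indicates a seasonal period of 4.

4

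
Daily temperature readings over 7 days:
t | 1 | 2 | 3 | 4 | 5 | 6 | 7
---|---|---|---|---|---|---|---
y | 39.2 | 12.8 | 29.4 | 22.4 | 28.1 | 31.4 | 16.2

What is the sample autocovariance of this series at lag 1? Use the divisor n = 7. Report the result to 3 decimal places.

Mean ȳ = (39.2 + 12.8 + 29.4 + 22.4 + 28.1 + 31.4 + 16.2)/7 = 25.6429
Σ_{t=1}^{6}(y_t−ȳ)(y_{t+1}−ȳ) = -282.7347
γ_1 = -282.7347 / 7 = -40.391

-40.391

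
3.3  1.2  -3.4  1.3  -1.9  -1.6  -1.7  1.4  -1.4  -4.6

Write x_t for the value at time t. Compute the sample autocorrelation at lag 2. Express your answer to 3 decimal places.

-0.255

Mean x̄ = (3.3 + 1.2 − 3.4 + 1.3 − 1.9 − 1.6 − 1.7 + 1.4 − 1.4 − 4.6)/10 = -0.7400
Numerator Σ_{t=1}^{8}(x_t−x̄)(x_{t+2}−x̄) = -13.8112
Denominator Σ(x_t−x̄)² = 54.2440
r_2 = -13.8112 / 54.2440 = -0.255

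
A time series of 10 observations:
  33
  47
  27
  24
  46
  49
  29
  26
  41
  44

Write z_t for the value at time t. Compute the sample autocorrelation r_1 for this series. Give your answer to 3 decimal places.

Mean z̄ = (33 + 47 + 27 + 24 + 46 + 49 + 29 + 26 + 41 + 44)/10 = 36.6000
Numerator Σ_{t=1}^{9}(z_t−z̄)(z_{t+1}−z̄) = -45.9600
Denominator Σ(z_t−z̄)² = 858.4000
r_1 = -45.9600 / 858.4000 = -0.054

-0.054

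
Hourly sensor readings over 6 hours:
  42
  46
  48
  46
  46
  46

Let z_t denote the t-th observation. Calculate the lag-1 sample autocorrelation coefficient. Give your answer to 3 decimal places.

0.029

Mean z̄ = (42 + 46 + 48 + 46 + 46 + 46)/6 = 45.6667
Deviations from mean: -3.6667, 0.3333, 2.3333, 0.3333, 0.3333, 0.3333
Σ(z_t−z̄)(z_{t+1}−z̄) = (-1.2222) + (0.7778) + (0.7778) + (0.1111) + (0.1111) = 0.5556
Denominator Σ(z_t−z̄)² = 19.3333
r_1 = 0.5556 / 19.3333 = 0.029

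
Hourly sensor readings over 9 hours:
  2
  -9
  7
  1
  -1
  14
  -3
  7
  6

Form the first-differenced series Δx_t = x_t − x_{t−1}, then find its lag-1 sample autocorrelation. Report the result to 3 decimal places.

First differences Δx: -11, 16, -6, -2, 15, -17, 10, -1
Mean of differences = 0.5000
Numerator Σ(Δx_t−Δx̄)(Δx_{t+1}−Δx̄) = -733.2500
Denominator Σ(Δx_t−Δx̄)² = 1030.0000
r_1(Δx) = -733.2500 / 1030.0000 = -0.712

-0.712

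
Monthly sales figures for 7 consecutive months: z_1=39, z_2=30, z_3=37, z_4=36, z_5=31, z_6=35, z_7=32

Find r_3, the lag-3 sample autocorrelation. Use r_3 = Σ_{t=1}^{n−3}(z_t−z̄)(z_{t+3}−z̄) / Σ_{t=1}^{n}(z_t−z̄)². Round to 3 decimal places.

Mean z̄ = (39 + 30 + 37 + 36 + 31 + 35 + 32)/7 = 34.2857
Deviations from mean: 4.7143, -4.2857, 2.7143, 1.7143, -3.2857, 0.7143, -2.2857
Σ(z_t−z̄)(z_{t+3}−z̄) = (8.0816) + (14.0816) + (1.9388) + (-3.9184) = 20.1837
Denominator Σ(z_t−z̄)² = 67.4286
r_3 = 20.1837 / 67.4286 = 0.299

0.299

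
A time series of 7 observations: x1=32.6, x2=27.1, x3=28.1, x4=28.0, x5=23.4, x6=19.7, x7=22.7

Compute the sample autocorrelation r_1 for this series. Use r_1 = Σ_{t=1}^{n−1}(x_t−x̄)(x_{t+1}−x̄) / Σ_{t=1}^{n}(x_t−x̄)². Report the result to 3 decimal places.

Mean x̄ = (32.6 + 27.1 + 28.1 + 28.0 + 23.4 + 19.7 + 22.7)/7 = 25.9429
Deviations from mean: 6.6571, 1.1571, 2.1571, 2.0571, -2.5429, -6.2429, -3.2429
Numerator Σ_{t=1}^{6}(x_t−x̄)(x_{t+1}−x̄) = 45.5253
Denominator Σ(x_t−x̄)² = 110.4971
r_1 = 45.5253 / 110.4971 = 0.412

0.412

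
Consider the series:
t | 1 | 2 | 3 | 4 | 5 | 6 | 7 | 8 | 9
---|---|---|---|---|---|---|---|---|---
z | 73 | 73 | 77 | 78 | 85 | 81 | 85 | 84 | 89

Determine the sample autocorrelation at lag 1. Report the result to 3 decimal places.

0.507

Mean z̄ = (73 + 73 + 77 + 78 + 85 + 81 + 85 + 84 + 89)/9 = 80.5556
Numerator Σ_{t=1}^{8}(z_t−z̄)(z_{t+1}−z̄) = 130.0247
Denominator Σ(z_t−z̄)² = 256.2222
r_1 = 130.0247 / 256.2222 = 0.507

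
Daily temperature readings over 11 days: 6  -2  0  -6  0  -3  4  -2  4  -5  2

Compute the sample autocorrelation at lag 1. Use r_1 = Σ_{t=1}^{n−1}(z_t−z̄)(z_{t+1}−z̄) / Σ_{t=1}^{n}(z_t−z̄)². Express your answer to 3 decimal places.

Mean z̄ = (6 − 2 + 0 − 6 + 0 − 3 + 4 − 2 + 4 − 5 + 2)/11 = -0.1818
Numerator Σ_{t=1}^{10}(z_t−z̄)(z_{t+1}−z̄) = -71.8512
Denominator Σ(z_t−z̄)² = 149.6364
r_1 = -71.8512 / 149.6364 = -0.480

-0.480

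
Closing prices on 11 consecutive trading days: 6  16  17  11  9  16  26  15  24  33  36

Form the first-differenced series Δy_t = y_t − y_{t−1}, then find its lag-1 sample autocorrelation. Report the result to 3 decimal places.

First differences Δy: 10, 1, -6, -2, 7, 10, -11, 9, 9, 3
Mean of differences = 3.0000
Numerator Σ(Δy_t−Δȳ)(Δy_{t+1}−Δȳ) = -89.0000
Denominator Σ(Δy_t−Δȳ)² = 492.0000
r_1(Δy) = -89.0000 / 492.0000 = -0.181

-0.181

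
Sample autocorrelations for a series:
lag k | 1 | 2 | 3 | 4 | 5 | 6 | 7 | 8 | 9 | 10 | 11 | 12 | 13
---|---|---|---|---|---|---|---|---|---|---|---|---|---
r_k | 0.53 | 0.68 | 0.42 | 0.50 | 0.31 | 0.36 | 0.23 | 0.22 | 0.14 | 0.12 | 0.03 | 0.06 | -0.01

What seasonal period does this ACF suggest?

2

The largest autocorrelation is r_2 = 0.68; the remaining lags stay at or below 0.53.
The dominant spike at lag 2 indicates a seasonal period of 2.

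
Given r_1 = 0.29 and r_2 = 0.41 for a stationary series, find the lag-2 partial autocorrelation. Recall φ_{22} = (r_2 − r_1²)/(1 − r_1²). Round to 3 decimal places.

0.356

φ_{22} = (r_2 − r_1²) / (1 − r_1²)
r_1² = (0.29)² = 0.0841
Numerator = 0.41 − 0.0841 = 0.3259; denominator = 1 − 0.0841 = 0.9159
φ_{22} = 0.3259 / 0.9159 = 0.356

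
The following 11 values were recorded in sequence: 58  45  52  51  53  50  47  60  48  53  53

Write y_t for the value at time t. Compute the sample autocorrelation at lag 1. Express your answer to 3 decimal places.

Mean ȳ = (58 + 45 + 52 + 51 + 53 + 50 + 47 + 60 + 48 + 53 + 53)/11 = 51.8182
Numerator Σ_{t=1}^{10}(y_t−ȳ)(y_{t+1}−ȳ) = -111.6694
Denominator Σ(y_t−ȳ)² = 197.6364
r_1 = -111.6694 / 197.6364 = -0.565

-0.565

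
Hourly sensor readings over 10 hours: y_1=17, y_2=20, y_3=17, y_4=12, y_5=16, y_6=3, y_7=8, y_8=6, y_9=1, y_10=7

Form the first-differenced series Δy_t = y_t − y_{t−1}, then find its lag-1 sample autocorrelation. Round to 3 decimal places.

First differences Δy: 3, -3, -5, 4, -13, 5, -2, -5, 6
Mean of differences = -1.1111
Numerator Σ(Δy_t−Δȳ)(Δy_{t+1}−Δȳ) = -183.3457
Denominator Σ(Δy_t−Δȳ)² = 306.8889
r_1(Δy) = -183.3457 / 306.8889 = -0.597

-0.597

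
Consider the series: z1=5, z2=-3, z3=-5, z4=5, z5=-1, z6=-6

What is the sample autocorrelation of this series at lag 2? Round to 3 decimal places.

-0.568

Mean z̄ = (5 − 3 − 5 + 5 − 1 − 6)/6 = -0.8333
Deviations from mean: 5.8333, -2.1667, -4.1667, 5.8333, -0.1667, -5.1667
Σ(z_t−z̄)(z_{t+2}−z̄) = (-24.3056) + (-12.6389) + (0.6944) + (-30.1389) = -66.3889
Denominator Σ(z_t−z̄)² = 116.8333
r_2 = -66.3889 / 116.8333 = -0.568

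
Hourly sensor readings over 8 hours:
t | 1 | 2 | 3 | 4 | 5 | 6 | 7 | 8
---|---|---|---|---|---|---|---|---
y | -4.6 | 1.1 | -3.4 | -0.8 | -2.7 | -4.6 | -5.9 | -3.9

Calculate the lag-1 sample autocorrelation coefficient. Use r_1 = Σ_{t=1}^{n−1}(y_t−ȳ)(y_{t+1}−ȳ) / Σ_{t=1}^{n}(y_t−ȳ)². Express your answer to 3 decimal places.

Mean ȳ = (-4.6 + 1.1 − 3.4 − 0.8 − 2.7 − 4.6 − 5.9 − 3.9)/8 = -3.1000
Σ(y_t−ȳ)(y_{t+1}−ȳ) = (-6.3000) + (-1.2600) + (-0.6900) + (0.9200) + (-0.6000) + (4.2000) + (2.2400) = -1.4900
Denominator Σ(y_t−ȳ)² = 36.1600
r_1 = -1.4900 / 36.1600 = -0.041

-0.041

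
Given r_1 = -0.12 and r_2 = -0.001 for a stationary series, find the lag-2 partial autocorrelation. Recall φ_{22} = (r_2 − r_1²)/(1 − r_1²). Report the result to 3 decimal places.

-0.016

φ_{22} = (r_2 − r_1²) / (1 − r_1²)
r_1² = (-0.12)² = 0.0144
Numerator = -0.001 − 0.0144 = -0.0154; denominator = 1 − 0.0144 = 0.9856
φ_{22} = -0.0154 / 0.9856 = -0.016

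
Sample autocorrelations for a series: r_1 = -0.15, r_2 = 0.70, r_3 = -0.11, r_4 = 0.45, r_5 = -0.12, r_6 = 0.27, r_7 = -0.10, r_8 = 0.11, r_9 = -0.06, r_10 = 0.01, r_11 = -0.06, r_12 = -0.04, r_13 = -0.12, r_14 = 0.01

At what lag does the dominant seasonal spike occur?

The largest autocorrelation is r_2 = 0.70, with weaker echoes at lags 4 (0.45) and 6 (0.27); the remaining lags stay at or below 0.11.
The dominant spike at lag 2 indicates a seasonal period of 2.

2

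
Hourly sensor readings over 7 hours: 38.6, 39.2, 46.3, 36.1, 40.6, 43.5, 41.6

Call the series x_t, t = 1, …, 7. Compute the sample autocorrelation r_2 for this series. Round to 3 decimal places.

Mean x̄ = (38.6 + 39.2 + 46.3 + 36.1 + 40.6 + 43.5 + 41.6)/7 = 40.8429
Deviations from mean: -2.2429, -1.6429, 5.4571, -4.7429, -0.2429, 2.6571, 0.7571
Numerator Σ_{t=1}^{5}(x_t−x̄)(x_{t+2}−x̄) = -18.5594
Denominator Σ(x_t−x̄)² = 67.6971
r_2 = -18.5594 / 67.6971 = -0.274

-0.274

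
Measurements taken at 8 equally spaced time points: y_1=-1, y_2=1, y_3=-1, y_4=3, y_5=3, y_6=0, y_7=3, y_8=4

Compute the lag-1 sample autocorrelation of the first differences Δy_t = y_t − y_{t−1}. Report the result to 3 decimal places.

-0.506

First differences Δy: 2, -2, 4, 0, -3, 3, 1
Mean of differences = 0.7143
Numerator Σ(Δy_t−Δȳ)(Δy_{t+1}−Δȳ) = -19.9388
Denominator Σ(Δy_t−Δȳ)² = 39.4286
r_1(Δy) = -19.9388 / 39.4286 = -0.506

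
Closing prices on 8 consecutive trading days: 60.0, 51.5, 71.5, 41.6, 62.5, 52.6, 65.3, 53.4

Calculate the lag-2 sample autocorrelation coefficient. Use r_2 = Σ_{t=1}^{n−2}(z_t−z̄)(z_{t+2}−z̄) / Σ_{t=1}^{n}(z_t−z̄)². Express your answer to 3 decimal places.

0.546

Mean z̄ = (60.0 + 51.5 + 71.5 + 41.6 + 62.5 + 52.6 + 65.3 + 53.4)/8 = 57.3000
Deviations from mean: 2.7000, -5.8000, 14.2000, -15.7000, 5.2000, -4.7000, 8.0000, -3.9000
Σ(z_t−z̄)(z_{t+2}−z̄) = (38.3400) + (91.0600) + (73.8400) + (73.7900) + (41.6000) + (18.3300) = 336.9600
Denominator Σ(z_t−z̄)² = 617.4000
r_2 = 336.9600 / 617.4000 = 0.546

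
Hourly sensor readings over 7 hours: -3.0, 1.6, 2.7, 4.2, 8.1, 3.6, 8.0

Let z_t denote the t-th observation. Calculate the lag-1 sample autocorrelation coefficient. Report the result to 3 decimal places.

Mean z̄ = (-3.0 + 1.6 + 2.7 + 4.2 + 8.1 + 3.6 + 8.0)/7 = 3.6000
Numerator Σ_{t=1}^{6}(z_t−z̄)(z_{t+1}−z̄) = 17.1600
Denominator Σ(z_t−z̄)² = 88.3400
r_1 = 17.1600 / 88.3400 = 0.194

0.194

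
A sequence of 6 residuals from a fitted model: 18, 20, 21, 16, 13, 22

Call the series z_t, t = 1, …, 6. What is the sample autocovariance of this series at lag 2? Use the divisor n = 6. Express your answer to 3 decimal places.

-4.593

Mean z̄ = (18 + 20 + 21 + 16 + 13 + 22)/6 = 18.3333
Deviations: -0.3333, 1.6667, 2.6667, -2.3333, -5.3333, 3.6667
Σ_{t=1}^{4}(z_t−z̄)(z_{t+2}−z̄) = -27.5556
γ_2 = -27.5556 / 6 = -4.593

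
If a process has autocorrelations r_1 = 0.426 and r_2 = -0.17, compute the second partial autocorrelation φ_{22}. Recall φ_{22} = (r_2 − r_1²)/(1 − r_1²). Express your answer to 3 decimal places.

φ_{22} = (r_2 − r_1²) / (1 − r_1²)
r_1² = (0.426)² = 0.181476
Numerator = -0.17 − 0.1815 = -0.3515; denominator = 1 − 0.1815 = 0.8185
φ_{22} = -0.3515 / 0.8185 = -0.429

-0.429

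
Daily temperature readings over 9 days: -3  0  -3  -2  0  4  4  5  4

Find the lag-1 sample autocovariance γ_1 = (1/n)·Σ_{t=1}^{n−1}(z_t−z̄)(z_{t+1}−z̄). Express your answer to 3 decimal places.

5.889

Mean z̄ = (-3 + 0 − 3 − 2 + 0 + 4 + 4 + 5 + 4)/9 = 1.0000
Σ_{t=1}^{8}(z_t−z̄)(z_{t+1}−z̄) = 53.0000
γ_1 = 53.0000 / 9 = 5.889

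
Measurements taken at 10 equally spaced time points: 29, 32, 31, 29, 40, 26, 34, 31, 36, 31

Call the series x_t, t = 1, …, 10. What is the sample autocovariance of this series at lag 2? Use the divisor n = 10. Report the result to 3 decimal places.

Mean x̄ = (29 + 32 + 31 + 29 + 40 + 26 + 34 + 31 + 36 + 31)/10 = 31.9000
Σ_{t=1}^{8}(x_t−x̄)(x_{t+2}−x̄) = 43.8800
γ_2 = 43.8800 / 10 = 4.388

4.388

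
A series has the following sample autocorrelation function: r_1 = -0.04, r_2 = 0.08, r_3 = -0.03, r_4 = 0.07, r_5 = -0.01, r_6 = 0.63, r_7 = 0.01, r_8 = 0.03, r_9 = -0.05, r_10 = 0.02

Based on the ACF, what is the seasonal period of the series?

6

The largest autocorrelation is r_6 = 0.63; the remaining lags stay at or below 0.08.
The dominant spike at lag 6 indicates a seasonal period of 6.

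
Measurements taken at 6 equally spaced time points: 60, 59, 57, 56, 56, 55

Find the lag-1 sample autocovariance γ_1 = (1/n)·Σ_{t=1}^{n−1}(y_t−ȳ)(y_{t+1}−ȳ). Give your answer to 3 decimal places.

Mean ȳ = (60 + 59 + 57 + 56 + 56 + 55)/6 = 57.1667
Deviations: 2.8333, 1.8333, -0.1667, -1.1667, -1.1667, -2.1667
Σ_{t=1}^{5}(y_t−ȳ)(y_{t+1}−ȳ) = 8.9722
γ_1 = 8.9722 / 6 = 1.495

1.495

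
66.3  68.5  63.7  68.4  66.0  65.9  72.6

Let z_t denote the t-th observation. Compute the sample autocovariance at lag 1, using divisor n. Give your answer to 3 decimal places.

Mean z̄ = (66.3 + 68.5 + 63.7 + 68.4 + 66.0 + 65.9 + 72.6)/7 = 67.3429
Deviations: -1.0429, 1.1571, -3.6429, 1.0571, -1.3429, -1.4429, 5.2571
Σ_{t=1}^{6}(z_t−z̄)(z_{t+1}−z̄) = -16.3404
γ_1 = -16.3404 / 7 = -2.334

-2.334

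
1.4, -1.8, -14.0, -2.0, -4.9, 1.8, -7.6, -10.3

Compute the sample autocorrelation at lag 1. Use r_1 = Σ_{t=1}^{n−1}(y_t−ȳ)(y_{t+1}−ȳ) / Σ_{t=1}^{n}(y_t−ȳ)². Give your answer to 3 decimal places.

-0.175

Mean ȳ = (1.4 − 1.8 − 14.0 − 2.0 − 4.9 + 1.8 − 7.6 − 10.3)/8 = -4.6750
Deviations from mean: 6.0750, 2.8750, -9.3250, 2.6750, -0.2250, 6.4750, -2.9250, -5.6250
Numerator Σ_{t=1}^{7}(y_t−ȳ)(y_{t+1}−ȳ) = -38.8331
Denominator Σ(y_t−ȳ)² = 221.4550
r_1 = -38.8331 / 221.4550 = -0.175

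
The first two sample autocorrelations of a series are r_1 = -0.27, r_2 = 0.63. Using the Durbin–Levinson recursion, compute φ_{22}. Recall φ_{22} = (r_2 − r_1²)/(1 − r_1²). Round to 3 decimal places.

φ_{22} = (r_2 − r_1²) / (1 − r_1²)
r_1² = (-0.27)² = 0.0729
Numerator = 0.63 − 0.0729 = 0.5571; denominator = 1 − 0.0729 = 0.9271
φ_{22} = 0.5571 / 0.9271 = 0.601

0.601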